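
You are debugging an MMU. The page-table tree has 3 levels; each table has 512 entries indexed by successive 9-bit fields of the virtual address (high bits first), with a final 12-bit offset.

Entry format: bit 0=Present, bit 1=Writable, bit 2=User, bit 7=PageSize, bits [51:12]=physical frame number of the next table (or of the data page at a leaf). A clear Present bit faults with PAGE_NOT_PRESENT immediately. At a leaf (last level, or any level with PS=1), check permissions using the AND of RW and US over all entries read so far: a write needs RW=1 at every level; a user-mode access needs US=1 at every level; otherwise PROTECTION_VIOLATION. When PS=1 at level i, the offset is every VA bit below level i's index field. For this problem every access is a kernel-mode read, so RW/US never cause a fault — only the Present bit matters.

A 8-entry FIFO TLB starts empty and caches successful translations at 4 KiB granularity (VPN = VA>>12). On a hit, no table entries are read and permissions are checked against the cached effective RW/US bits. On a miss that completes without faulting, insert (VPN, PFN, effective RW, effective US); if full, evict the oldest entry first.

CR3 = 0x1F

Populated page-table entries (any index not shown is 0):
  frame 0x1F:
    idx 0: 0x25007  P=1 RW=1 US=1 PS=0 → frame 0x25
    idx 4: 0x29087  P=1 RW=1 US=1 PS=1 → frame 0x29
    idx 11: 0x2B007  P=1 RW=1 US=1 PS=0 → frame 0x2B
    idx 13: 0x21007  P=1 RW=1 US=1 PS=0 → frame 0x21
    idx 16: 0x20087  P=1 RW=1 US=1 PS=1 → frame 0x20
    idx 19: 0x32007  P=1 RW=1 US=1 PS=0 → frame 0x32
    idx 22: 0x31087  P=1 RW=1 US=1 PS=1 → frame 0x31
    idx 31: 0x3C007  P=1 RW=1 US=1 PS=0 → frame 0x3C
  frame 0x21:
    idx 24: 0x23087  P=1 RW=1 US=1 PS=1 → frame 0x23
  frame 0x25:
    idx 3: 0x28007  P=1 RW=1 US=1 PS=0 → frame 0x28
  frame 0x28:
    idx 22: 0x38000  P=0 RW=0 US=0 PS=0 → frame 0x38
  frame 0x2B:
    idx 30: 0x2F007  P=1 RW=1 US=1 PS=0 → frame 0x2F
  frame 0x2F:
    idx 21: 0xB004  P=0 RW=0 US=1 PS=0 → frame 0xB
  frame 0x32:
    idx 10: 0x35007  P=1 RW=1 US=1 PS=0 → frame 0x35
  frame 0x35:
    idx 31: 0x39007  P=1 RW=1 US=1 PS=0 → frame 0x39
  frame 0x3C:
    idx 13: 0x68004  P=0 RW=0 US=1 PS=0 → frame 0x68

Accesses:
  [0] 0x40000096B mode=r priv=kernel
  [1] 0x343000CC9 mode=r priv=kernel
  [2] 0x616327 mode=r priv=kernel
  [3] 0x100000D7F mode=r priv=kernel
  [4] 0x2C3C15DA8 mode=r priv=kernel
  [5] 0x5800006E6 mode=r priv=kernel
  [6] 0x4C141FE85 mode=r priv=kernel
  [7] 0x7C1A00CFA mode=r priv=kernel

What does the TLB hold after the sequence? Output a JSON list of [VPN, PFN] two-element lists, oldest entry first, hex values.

Walk each access:
#0 VA=0x40000096B (r,kernel):
  L0 @0x1F[16] → 0x20087  P=1,RW=1,US=1,PS=1
  ⇒ phys 0x2096B (huge @L0)  [1 reads]
#1 VA=0x343000CC9 (r,kernel):
  L0 @0x1F[13] → 0x21007  P=1,RW=1,US=1,PS=0
  L1 @0x21[24] → 0x23087  P=1,RW=1,US=1,PS=1
  ⇒ phys 0x23CC9 (huge @L1)  [2 reads]
#2 VA=0x616327 (r,kernel):
  L0 @0x1F[0] → 0x25007  P=1,RW=1,US=1,PS=0
  L1 @0x25[3] → 0x28007  P=1,RW=1,US=1,PS=0
  L2 @0x28[22] → 0x38000  P=0,RW=0,US=0,PS=0
  ✗ PAGE_NOT_PRESENT  [3 reads]
#3 VA=0x100000D7F (r,kernel):
  L0 @0x1F[4] → 0x29087  P=1,RW=1,US=1,PS=1
  ⇒ phys 0x29D7F (huge @L0)  [1 reads]
#4 VA=0x2C3C15DA8 (r,kernel):
  L0 @0x1F[11] → 0x2B007  P=1,RW=1,US=1,PS=0
  L1 @0x2B[30] → 0x2F007  P=1,RW=1,US=1,PS=0
  L2 @0x2F[21] → 0xB004  P=0,RW=0,US=1,PS=0
  ✗ PAGE_NOT_PRESENT  [3 reads]
#5 VA=0x5800006E6 (r,kernel):
  L0 @0x1F[22] → 0x31087  P=1,RW=1,US=1,PS=1
  ⇒ phys 0x316E6 (huge @L0)  [1 reads]
#6 VA=0x4C141FE85 (r,kernel):
  L0 @0x1F[19] → 0x32007  P=1,RW=1,US=1,PS=0
  L1 @0x32[10] → 0x35007  P=1,RW=1,US=1,PS=0
  L2 @0x35[31] → 0x39007  P=1,RW=1,US=1,PS=0
  ⇒ phys 0x39E85  [3 reads]
#7 VA=0x7C1A00CFA (r,kernel):
  L0 @0x1F[31] → 0x3C007  P=1,RW=1,US=1,PS=0
  L1 @0x3C[13] → 0x68004  P=0,RW=0,US=1,PS=0
  ✗ PAGE_NOT_PRESENT  [2 reads]

TLB: [["0x400000", "0x20"], ["0x343000", "0x23"], ["0x100000", "0x29"], ["0x580000", "0x31"], ["0x4C141F", "0x39"]]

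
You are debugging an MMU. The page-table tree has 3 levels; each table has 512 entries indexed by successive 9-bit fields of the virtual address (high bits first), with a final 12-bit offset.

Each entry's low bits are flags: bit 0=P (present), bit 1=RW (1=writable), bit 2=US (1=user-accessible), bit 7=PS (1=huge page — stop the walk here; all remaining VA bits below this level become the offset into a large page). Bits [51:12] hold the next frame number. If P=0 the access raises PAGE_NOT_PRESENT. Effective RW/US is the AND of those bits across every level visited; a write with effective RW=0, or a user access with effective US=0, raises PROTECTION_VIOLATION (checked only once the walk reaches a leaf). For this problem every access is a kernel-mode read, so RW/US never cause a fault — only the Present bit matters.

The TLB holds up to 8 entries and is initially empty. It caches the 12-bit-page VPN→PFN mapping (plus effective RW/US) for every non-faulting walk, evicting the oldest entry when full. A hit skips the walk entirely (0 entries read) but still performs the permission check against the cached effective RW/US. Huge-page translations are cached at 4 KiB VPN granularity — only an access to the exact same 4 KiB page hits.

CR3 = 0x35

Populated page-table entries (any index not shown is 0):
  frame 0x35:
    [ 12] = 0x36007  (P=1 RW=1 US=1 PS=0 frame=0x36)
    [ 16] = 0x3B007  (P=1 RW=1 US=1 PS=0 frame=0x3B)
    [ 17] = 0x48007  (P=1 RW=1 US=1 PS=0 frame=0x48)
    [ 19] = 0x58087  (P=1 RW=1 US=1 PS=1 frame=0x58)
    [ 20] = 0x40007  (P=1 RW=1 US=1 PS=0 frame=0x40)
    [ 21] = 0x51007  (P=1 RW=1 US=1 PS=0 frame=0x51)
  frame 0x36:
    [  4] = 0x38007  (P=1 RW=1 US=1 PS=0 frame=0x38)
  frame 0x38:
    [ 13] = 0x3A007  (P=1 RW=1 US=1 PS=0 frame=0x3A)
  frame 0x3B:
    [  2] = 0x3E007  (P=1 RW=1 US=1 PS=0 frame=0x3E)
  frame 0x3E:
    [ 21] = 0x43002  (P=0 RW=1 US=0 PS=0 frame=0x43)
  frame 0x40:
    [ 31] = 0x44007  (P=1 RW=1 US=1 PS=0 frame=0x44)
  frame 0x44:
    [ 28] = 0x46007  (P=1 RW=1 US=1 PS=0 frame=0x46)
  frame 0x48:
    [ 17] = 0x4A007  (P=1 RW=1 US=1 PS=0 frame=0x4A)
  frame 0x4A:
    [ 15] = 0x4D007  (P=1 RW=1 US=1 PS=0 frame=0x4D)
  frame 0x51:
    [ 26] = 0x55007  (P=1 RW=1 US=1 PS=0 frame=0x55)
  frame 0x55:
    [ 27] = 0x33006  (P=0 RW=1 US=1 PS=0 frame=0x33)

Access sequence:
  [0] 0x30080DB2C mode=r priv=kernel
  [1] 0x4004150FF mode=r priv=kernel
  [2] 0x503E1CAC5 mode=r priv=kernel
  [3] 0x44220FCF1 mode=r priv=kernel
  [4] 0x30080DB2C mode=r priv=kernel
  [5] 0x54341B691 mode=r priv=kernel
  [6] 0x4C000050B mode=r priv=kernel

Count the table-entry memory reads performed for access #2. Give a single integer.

Per-access translation:
#0 VA=0x30080DB2C (r,kernel):
  [0] read 0x35 idx=12: raw=0x36007 flags P=1 W=1 U=1 S=0
  [1] read 0x36 idx=4: raw=0x38007 flags P=1 W=1 U=1 S=0
  [2] read 0x38 idx=13: raw=0x3A007 flags P=1 W=1 U=1 S=0
  → PA=0x3AB2C  (3 entries read)
#1 VA=0x4004150FF (r,kernel):
  [0] read 0x35 idx=16: raw=0x3B007 flags P=1 W=1 U=1 S=0
  [1] read 0x3B idx=2: raw=0x3E007 flags P=1 W=1 U=1 S=0
  [2] read 0x3E idx=21: raw=0x43002 flags P=0 W=1 U=0 S=0
  ⇒ fault: PAGE_NOT_PRESENT  — 3 lookups
#2 VA=0x503E1CAC5 (r,kernel):
  [0] read 0x35 idx=20: raw=0x40007 flags P=1 W=1 U=1 S=0
  [1] read 0x40 idx=31: raw=0x44007 flags P=1 W=1 U=1 S=0
  [2] read 0x44 idx=28: raw=0x46007 flags P=1 W=1 U=1 S=0
  → PA=0x46AC5  (3 entries read)
#3 VA=0x44220FCF1 (r,kernel):
  [0] read 0x35 idx=17: raw=0x48007 flags P=1 W=1 U=1 S=0
  [1] read 0x48 idx=17: raw=0x4A007 flags P=1 W=1 U=1 S=0
  [2] read 0x4A idx=15: raw=0x4D007 flags P=1 W=1 U=1 S=0
  → PA=0x4DCF1  (3 entries read)
#4 VA=0x30080DB2C (r,kernel):
  TLB hit vpn=0x30080D → PA=0x3AB2C
#5 VA=0x54341B691 (r,kernel):
  [0] read 0x35 idx=21: raw=0x51007 flags P=1 W=1 U=1 S=0
  [1] read 0x51 idx=26: raw=0x55007 flags P=1 W=1 U=1 S=0
  [2] read 0x55 idx=27: raw=0x33006 flags P=0 W=1 U=1 S=0
  ⇒ fault: PAGE_NOT_PRESENT  — 3 lookups
#6 VA=0x4C000050B (r,kernel):
  [0] read 0x35 idx=19: raw=0x58087 flags P=1 W=1 U=1 S=1
  → PA=0x5850B (huge @L0)  (1 entries read)

Entries read for #2: 3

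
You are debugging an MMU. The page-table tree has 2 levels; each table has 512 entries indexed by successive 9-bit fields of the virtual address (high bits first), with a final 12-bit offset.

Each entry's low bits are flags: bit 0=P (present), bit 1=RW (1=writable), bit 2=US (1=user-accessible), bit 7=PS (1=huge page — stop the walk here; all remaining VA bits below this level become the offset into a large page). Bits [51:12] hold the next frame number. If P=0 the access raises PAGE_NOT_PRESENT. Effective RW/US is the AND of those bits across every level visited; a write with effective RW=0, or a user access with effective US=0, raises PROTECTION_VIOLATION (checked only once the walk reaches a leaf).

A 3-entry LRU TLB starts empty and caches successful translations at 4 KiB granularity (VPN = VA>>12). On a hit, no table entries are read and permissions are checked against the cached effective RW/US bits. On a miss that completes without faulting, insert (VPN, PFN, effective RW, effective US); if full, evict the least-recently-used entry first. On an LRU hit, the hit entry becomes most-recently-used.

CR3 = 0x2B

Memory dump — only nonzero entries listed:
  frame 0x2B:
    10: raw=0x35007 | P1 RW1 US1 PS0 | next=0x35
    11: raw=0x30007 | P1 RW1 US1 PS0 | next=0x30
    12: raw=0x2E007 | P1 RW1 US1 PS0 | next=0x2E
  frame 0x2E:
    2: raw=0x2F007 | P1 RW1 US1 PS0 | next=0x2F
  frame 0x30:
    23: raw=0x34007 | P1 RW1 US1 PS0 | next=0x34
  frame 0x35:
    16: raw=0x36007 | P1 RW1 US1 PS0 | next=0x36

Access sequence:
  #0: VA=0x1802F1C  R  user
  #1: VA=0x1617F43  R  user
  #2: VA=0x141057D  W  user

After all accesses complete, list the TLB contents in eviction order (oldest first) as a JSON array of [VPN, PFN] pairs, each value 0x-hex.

Trace:
#0 VA=0x1802F1C (r,user):
  lvl0: tbl 0x2B, slot 12 ⇒ 0x2E007 (P1/RW1/US1/PS0)
  lvl1: tbl 0x2E, slot 2 ⇒ 0x2F007 (P1/RW1/US1/PS0)
  → PA=0x2FF1C  (2 entries read)
#1 VA=0x1617F43 (r,user):
  lvl0: tbl 0x2B, slot 11 ⇒ 0x30007 (P1/RW1/US1/PS0)
  lvl1: tbl 0x30, slot 23 ⇒ 0x34007 (P1/RW1/US1/PS0)
  → PA=0x34F43  (2 entries read)
#2 VA=0x141057D (w,user):
  lvl0: tbl 0x2B, slot 10 ⇒ 0x35007 (P1/RW1/US1/PS0)
  lvl1: tbl 0x35, slot 16 ⇒ 0x36007 (P1/RW1/US1/PS0)
  → PA=0x3657D  (2 entries read)

TLB: [["0x1802", "0x2F"], ["0x1617", "0x34"], ["0x1410", "0x36"]]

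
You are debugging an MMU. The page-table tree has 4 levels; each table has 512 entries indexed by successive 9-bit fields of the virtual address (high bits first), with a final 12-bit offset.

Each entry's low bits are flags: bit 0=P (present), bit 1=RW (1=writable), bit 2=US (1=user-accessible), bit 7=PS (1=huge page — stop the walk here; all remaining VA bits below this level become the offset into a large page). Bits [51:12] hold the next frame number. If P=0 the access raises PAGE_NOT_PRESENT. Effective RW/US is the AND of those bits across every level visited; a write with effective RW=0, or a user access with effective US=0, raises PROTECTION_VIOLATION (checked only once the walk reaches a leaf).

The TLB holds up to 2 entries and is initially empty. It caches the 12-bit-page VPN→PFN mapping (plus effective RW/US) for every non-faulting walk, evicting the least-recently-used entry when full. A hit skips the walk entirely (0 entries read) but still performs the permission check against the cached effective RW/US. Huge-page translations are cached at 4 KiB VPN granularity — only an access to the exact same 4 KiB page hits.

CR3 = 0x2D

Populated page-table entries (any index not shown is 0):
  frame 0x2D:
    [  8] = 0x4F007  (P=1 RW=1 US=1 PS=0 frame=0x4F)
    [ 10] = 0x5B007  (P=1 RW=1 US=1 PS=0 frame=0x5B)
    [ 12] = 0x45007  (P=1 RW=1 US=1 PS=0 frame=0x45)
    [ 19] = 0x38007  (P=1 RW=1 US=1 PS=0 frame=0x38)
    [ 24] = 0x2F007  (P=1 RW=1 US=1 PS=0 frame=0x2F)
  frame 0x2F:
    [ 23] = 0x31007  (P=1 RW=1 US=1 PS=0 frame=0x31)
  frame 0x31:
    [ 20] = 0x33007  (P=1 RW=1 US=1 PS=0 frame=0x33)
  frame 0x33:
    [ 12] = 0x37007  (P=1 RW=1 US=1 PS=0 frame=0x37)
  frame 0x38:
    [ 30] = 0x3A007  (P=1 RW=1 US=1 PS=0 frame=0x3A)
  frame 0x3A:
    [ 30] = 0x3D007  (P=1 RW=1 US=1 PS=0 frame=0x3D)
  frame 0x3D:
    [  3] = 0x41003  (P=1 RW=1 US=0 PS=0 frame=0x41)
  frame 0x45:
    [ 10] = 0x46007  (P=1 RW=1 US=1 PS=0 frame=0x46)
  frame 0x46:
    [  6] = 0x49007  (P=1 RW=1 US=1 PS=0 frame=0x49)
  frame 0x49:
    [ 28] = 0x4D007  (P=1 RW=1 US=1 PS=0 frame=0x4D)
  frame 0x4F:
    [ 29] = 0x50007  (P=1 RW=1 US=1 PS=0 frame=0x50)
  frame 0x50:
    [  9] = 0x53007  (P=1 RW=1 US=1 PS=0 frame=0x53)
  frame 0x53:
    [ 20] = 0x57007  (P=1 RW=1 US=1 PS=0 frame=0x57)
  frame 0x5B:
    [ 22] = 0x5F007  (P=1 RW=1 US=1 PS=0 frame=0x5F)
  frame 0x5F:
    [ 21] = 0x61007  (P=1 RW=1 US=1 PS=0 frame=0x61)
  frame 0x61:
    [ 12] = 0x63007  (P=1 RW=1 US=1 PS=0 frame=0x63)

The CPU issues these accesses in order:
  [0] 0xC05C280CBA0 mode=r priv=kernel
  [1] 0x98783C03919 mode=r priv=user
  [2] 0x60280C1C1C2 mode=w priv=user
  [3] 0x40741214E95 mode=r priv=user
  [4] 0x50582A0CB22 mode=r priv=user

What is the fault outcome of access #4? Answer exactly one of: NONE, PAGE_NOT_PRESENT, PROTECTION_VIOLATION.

Walk each access:
#0 VA=0xC05C280CBA0 (r,kernel):
  [0] read 0x2D idx=24: raw=0x2F007 flags P=1 W=1 U=1 S=0
  [1] read 0x2F idx=23: raw=0x31007 flags P=1 W=1 U=1 S=0
  [2] read 0x31 idx=20: raw=0x33007 flags P=1 W=1 U=1 S=0
  [3] read 0x33 idx=12: raw=0x37007 flags P=1 W=1 U=1 S=0
  ✓ 0x37BA0  — 4 lookups
#1 VA=0x98783C03919 (r,user):
  [0] read 0x2D idx=19: raw=0x38007 flags P=1 W=1 U=1 S=0
  [1] read 0x38 idx=30: raw=0x3A007 flags P=1 W=1 U=1 S=0
  [2] read 0x3A idx=30: raw=0x3D007 flags P=1 W=1 U=1 S=0
  [3] read 0x3D idx=3: raw=0x41003 flags P=1 W=1 U=0 S=0
  ⇒ fault: PROTECTION_VIOLATION  — 4 lookups
#2 VA=0x60280C1C1C2 (w,user):
  [0] read 0x2D idx=12: raw=0x45007 flags P=1 W=1 U=1 S=0
  [1] read 0x45 idx=10: raw=0x46007 flags P=1 W=1 U=1 S=0
  [2] read 0x46 idx=6: raw=0x49007 flags P=1 W=1 U=1 S=0
  [3] read 0x49 idx=28: raw=0x4D007 flags P=1 W=1 U=1 S=0
  ✓ 0x4D1C2  — 4 lookups
#3 VA=0x40741214E95 (r,user):
  [0] read 0x2D idx=8: raw=0x4F007 flags P=1 W=1 U=1 S=0
  [1] read 0x4F idx=29: raw=0x50007 flags P=1 W=1 U=1 S=0
  [2] read 0x50 idx=9: raw=0x53007 flags P=1 W=1 U=1 S=0
  [3] read 0x53 idx=20: raw=0x57007 flags P=1 W=1 U=1 S=0
  ✓ 0x57E95  — 4 lookups
#4 VA=0x50582A0CB22 (r,user):
  [0] read 0x2D idx=10: raw=0x5B007 flags P=1 W=1 U=1 S=0
  [1] read 0x5B idx=22: raw=0x5F007 flags P=1 W=1 U=1 S=0
  [2] read 0x5F idx=21: raw=0x61007 flags P=1 W=1 U=1 S=0
  [3] read 0x61 idx=12: raw=0x63007 flags P=1 W=1 U=1 S=0
  ✓ 0x63B22  — 4 lookups

Access #4 fault: NONE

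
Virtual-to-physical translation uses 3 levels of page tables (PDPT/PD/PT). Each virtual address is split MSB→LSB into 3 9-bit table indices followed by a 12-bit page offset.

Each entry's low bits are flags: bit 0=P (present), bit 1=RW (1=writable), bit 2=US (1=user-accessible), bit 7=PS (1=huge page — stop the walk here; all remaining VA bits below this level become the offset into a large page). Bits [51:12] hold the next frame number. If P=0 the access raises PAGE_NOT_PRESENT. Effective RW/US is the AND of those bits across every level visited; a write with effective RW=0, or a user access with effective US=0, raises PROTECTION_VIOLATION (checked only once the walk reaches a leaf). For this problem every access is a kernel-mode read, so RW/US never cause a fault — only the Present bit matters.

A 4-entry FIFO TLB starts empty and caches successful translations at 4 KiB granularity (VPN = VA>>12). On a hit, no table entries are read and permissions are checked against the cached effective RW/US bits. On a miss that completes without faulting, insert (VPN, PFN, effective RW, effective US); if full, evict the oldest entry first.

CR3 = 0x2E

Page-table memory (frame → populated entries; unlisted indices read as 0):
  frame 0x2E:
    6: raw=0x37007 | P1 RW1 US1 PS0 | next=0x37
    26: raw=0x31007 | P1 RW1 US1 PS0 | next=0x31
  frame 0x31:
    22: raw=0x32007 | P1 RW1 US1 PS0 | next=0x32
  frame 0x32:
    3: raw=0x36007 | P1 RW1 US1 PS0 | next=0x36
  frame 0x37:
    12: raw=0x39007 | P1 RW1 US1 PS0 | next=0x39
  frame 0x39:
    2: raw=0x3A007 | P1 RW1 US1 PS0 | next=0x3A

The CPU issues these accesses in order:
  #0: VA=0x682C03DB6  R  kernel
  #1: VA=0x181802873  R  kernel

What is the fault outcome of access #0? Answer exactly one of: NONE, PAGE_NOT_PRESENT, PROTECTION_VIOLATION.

Walk each access:
#0 VA=0x682C03DB6 (r,kernel):
  L0 @0x2E[26] → 0x31007  P=1,RW=1,US=1,PS=0
  L1 @0x31[22] → 0x32007  P=1,RW=1,US=1,PS=0
  L2 @0x32[3] → 0x36007  P=1,RW=1,US=1,PS=0
  ⇒ phys 0x36DB6  [3 reads]
#1 VA=0x181802873 (r,kernel):
  L0 @0x2E[6] → 0x37007  P=1,RW=1,US=1,PS=0
  L1 @0x37[12] → 0x39007  P=1,RW=1,US=1,PS=0
  L2 @0x39[2] → 0x3A007  P=1,RW=1,US=1,PS=0
  ⇒ phys 0x3A873  [3 reads]

Access #0 fault: NONE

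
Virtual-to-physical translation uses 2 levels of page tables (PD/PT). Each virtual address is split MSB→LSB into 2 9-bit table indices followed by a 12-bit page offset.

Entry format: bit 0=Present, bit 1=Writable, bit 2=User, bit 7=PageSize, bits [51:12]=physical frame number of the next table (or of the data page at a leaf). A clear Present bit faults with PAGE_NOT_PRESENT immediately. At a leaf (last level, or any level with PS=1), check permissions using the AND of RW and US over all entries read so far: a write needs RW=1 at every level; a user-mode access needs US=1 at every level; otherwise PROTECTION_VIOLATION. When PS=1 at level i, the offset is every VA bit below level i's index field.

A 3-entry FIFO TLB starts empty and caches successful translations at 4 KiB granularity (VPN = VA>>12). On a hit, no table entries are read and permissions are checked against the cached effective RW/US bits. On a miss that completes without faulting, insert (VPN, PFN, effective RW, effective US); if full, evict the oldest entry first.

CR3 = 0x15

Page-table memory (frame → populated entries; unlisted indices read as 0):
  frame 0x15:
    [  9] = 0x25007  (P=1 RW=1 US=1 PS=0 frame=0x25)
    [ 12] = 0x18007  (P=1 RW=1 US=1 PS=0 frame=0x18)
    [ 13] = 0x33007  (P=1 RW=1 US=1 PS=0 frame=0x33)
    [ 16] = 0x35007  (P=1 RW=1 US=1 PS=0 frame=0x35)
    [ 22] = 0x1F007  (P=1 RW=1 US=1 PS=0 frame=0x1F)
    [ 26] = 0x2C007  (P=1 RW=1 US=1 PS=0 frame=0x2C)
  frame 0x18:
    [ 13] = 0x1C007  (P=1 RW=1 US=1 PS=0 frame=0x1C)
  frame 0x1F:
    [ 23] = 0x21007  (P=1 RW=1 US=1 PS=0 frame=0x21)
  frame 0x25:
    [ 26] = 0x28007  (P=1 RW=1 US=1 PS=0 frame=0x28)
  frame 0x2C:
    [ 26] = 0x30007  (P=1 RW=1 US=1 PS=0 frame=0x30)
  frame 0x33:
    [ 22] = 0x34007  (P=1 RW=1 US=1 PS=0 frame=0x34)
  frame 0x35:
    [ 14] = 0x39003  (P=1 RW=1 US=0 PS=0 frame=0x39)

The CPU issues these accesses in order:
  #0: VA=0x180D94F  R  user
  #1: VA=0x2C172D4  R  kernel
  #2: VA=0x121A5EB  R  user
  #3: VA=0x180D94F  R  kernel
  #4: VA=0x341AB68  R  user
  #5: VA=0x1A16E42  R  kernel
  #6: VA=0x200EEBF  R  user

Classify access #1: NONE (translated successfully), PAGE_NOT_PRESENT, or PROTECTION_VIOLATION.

Trace:
#0 VA=0x180D94F (r,user):
  L0 @0x15[12] → 0x18007  P=1,RW=1,US=1,PS=0
  L1 @0x18[13] → 0x1C007  P=1,RW=1,US=1,PS=0
  ⇒ phys 0x1C94F  [2 reads]
#1 VA=0x2C172D4 (r,kernel):
  L0 @0x15[22] → 0x1F007  P=1,RW=1,US=1,PS=0
  L1 @0x1F[23] → 0x21007  P=1,RW=1,US=1,PS=0
  ⇒ phys 0x212D4  [2 reads]
#2 VA=0x121A5EB (r,user):
  L0 @0x15[9] → 0x25007  P=1,RW=1,US=1,PS=0
  L1 @0x25[26] → 0x28007  P=1,RW=1,US=1,PS=0
  ⇒ phys 0x285EB  [2 reads]
#3 VA=0x180D94F (r,kernel):
  TLB hit vpn=0x180D → PA=0x1C94F
#4 VA=0x341AB68 (r,user):
  L0 @0x15[26] → 0x2C007  P=1,RW=1,US=1,PS=0
  L1 @0x2C[26] → 0x30007  P=1,RW=1,US=1,PS=0
  ⇒ phys 0x30B68  [2 reads]
#5 VA=0x1A16E42 (r,kernel):
  L0 @0x15[13] → 0x33007  P=1,RW=1,US=1,PS=0
  L1 @0x33[22] → 0x34007  P=1,RW=1,US=1,PS=0
  ⇒ phys 0x34E42  [2 reads]
#6 VA=0x200EEBF (r,user):
  L0 @0x15[16] → 0x35007  P=1,RW=1,US=1,PS=0
  L1 @0x35[14] → 0x39003  P=1,RW=1,US=0,PS=0
  ✗ PROTECTION_VIOLATION  [2 reads]

Access #1 fault: NONE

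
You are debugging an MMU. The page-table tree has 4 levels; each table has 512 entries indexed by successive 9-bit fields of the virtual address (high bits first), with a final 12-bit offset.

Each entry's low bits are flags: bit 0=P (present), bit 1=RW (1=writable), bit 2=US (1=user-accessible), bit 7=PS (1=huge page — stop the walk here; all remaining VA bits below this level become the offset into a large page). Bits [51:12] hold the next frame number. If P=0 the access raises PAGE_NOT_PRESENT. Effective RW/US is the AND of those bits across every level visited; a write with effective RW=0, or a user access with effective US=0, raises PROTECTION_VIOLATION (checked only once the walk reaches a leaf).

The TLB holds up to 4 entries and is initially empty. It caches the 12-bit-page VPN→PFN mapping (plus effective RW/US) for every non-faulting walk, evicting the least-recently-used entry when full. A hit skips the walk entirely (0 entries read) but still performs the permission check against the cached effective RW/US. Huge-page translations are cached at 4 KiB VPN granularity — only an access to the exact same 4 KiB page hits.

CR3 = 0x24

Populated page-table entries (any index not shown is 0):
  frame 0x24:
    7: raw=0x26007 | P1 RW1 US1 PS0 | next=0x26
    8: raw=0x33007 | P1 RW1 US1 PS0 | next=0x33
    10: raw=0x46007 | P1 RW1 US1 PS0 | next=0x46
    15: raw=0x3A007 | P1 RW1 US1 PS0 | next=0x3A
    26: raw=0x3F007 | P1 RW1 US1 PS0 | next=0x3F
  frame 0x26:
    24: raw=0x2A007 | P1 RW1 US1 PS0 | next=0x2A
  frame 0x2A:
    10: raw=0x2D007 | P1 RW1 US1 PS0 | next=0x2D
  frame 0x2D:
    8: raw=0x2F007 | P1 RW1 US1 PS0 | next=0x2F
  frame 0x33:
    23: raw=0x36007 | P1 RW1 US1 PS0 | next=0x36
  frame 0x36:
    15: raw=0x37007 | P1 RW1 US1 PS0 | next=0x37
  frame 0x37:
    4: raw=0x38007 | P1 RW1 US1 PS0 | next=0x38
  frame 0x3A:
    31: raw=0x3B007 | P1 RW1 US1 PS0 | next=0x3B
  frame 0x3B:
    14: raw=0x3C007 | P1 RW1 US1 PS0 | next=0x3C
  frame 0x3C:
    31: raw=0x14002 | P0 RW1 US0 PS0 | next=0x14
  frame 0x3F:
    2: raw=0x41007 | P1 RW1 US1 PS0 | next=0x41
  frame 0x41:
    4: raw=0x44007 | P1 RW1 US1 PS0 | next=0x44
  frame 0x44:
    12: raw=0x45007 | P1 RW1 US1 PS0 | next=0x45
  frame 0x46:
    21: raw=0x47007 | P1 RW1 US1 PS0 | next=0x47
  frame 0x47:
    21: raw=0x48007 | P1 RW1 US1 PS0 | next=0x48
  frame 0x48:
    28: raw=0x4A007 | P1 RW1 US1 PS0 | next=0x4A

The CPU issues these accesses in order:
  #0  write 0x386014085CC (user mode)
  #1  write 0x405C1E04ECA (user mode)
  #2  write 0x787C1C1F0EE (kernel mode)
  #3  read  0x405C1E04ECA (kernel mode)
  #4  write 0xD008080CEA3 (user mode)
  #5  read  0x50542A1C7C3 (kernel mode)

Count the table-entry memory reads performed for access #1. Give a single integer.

Walk each access:
#0 VA=0x386014085CC (w,user):
  lvl0: tbl 0x24, slot 7 ⇒ 0x26007 (P1/RW1/US1/PS0)
  lvl1: tbl 0x26, slot 24 ⇒ 0x2A007 (P1/RW1/US1/PS0)
  lvl2: tbl 0x2A, slot 10 ⇒ 0x2D007 (P1/RW1/US1/PS0)
  lvl3: tbl 0x2D, slot 8 ⇒ 0x2F007 (P1/RW1/US1/PS0)
  → PA=0x2F5CC  (4 entries read)
#1 VA=0x405C1E04ECA (w,user):
  lvl0: tbl 0x24, slot 8 ⇒ 0x33007 (P1/RW1/US1/PS0)
  lvl1: tbl 0x33, slot 23 ⇒ 0x36007 (P1/RW1/US1/PS0)
  lvl2: tbl 0x36, slot 15 ⇒ 0x37007 (P1/RW1/US1/PS0)
  lvl3: tbl 0x37, slot 4 ⇒ 0x38007 (P1/RW1/US1/PS0)
  → PA=0x38ECA  (4 entries read)
#2 VA=0x787C1C1F0EE (w,kernel):
  lvl0: tbl 0x24, slot 15 ⇒ 0x3A007 (P1/RW1/US1/PS0)
  lvl1: tbl 0x3A, slot 31 ⇒ 0x3B007 (P1/RW1/US1/PS0)
  lvl2: tbl 0x3B, slot 14 ⇒ 0x3C007 (P1/RW1/US1/PS0)
  lvl3: tbl 0x3C, slot 31 ⇒ 0x14002 (P0/RW1/US0/PS0)
  ⇒ fault: PAGE_NOT_PRESENT  — 4 lookups
#3 VA=0x405C1E04ECA (r,kernel):
  TLB hit vpn=0x405C1E04 → PA=0x38ECA
#4 VA=0xD008080CEA3 (w,user):
  lvl0: tbl 0x24, slot 26 ⇒ 0x3F007 (P1/RW1/US1/PS0)
  lvl1: tbl 0x3F, slot 2 ⇒ 0x41007 (P1/RW1/US1/PS0)
  lvl2: tbl 0x41, slot 4 ⇒ 0x44007 (P1/RW1/US1/PS0)
  lvl3: tbl 0x44, slot 12 ⇒ 0x45007 (P1/RW1/US1/PS0)
  → PA=0x45EA3  (4 entries read)
#5 VA=0x50542A1C7C3 (r,kernel):
  lvl0: tbl 0x24, slot 10 ⇒ 0x46007 (P1/RW1/US1/PS0)
  lvl1: tbl 0x46, slot 21 ⇒ 0x47007 (P1/RW1/US1/PS0)
  lvl2: tbl 0x47, slot 21 ⇒ 0x48007 (P1/RW1/US1/PS0)
  lvl3: tbl 0x48, slot 28 ⇒ 0x4A007 (P1/RW1/US1/PS0)
  → PA=0x4A7C3  (4 entries read)

Entries read for #1: 4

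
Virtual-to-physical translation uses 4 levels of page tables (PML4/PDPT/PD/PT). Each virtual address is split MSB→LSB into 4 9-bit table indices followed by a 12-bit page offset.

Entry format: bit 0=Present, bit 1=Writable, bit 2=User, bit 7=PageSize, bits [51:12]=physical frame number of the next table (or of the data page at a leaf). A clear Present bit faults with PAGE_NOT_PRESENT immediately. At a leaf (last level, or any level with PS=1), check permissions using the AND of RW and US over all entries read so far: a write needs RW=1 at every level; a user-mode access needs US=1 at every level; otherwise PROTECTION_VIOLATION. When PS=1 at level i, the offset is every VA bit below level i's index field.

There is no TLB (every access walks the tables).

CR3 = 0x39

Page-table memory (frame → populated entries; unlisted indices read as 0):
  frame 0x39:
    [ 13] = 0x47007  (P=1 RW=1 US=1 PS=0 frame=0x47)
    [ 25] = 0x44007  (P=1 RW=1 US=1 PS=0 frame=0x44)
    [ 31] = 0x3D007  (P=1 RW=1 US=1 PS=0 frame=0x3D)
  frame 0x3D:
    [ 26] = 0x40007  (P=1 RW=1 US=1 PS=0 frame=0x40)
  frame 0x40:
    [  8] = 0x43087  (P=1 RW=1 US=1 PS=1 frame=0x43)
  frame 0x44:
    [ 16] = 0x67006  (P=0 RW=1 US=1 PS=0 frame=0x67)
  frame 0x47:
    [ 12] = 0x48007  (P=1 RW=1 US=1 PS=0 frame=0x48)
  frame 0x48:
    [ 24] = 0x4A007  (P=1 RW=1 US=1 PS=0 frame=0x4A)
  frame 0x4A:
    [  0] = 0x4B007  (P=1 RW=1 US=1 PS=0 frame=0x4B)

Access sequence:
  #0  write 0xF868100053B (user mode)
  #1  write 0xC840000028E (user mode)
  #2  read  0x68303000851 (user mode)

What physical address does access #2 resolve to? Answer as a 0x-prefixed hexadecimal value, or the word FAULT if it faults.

Trace:
#0 VA=0xF868100053B (w,user):
  L0 @0x39[31] → 0x3D007  P=1,RW=1,US=1,PS=0
  L1 @0x3D[26] → 0x40007  P=1,RW=1,US=1,PS=0
  L2 @0x40[8] → 0x43087  P=1,RW=1,US=1,PS=1
  ⇒ phys 0x4353B (huge @L2)  [3 reads]
#1 VA=0xC840000028E (w,user):
  L0 @0x39[25] → 0x44007  P=1,RW=1,US=1,PS=0
  L1 @0x44[16] → 0x67006  P=0,RW=1,US=1,PS=0
  ⇒ fault: PAGE_NOT_PRESENT  — 2 lookups
#2 VA=0x68303000851 (r,user):
  L0 @0x39[13] → 0x47007  P=1,RW=1,US=1,PS=0
  L1 @0x47[12] → 0x48007  P=1,RW=1,US=1,PS=0
  L2 @0x48[24] → 0x4A007  P=1,RW=1,US=1,PS=0
  L3 @0x4A[0] → 0x4B007  P=1,RW=1,US=1,PS=0
  ⇒ phys 0x4B851  [4 reads]

Access #2 PA: 0x4B851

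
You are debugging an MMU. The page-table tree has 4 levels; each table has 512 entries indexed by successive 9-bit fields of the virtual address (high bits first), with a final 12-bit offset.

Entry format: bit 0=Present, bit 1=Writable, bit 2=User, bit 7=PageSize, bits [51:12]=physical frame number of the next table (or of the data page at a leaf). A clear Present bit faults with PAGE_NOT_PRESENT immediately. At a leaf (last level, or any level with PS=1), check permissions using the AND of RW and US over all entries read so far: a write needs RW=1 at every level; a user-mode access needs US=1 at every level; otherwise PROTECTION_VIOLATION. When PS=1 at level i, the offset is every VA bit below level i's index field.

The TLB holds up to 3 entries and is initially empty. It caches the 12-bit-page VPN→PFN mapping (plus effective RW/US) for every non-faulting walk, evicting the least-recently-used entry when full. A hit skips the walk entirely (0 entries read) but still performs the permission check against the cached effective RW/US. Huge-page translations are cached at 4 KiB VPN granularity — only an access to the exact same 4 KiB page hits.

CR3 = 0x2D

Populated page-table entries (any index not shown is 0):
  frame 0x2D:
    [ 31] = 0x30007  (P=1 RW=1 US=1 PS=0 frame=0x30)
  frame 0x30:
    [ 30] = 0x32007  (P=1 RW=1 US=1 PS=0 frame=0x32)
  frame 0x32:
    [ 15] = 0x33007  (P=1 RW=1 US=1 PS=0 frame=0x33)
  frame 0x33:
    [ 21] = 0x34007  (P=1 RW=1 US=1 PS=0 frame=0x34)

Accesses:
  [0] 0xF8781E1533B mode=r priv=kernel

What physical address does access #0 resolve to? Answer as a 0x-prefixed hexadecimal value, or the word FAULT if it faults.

Trace:
#0 VA=0xF8781E1533B (r,kernel):
  L0: frame=0x2D idx=31 entry=0x30007 [P=1 RW=1 US=1 PS=0]
  L1: frame=0x30 idx=30 entry=0x32007 [P=1 RW=1 US=1 PS=0]
  L2: frame=0x32 idx=15 entry=0x33007 [P=1 RW=1 US=1 PS=0]
  L3: frame=0x33 idx=21 entry=0x34007 [P=1 RW=1 US=1 PS=0]
  → PA=0x3433B  (4 entries read)

Access #0 PA: 0x3433B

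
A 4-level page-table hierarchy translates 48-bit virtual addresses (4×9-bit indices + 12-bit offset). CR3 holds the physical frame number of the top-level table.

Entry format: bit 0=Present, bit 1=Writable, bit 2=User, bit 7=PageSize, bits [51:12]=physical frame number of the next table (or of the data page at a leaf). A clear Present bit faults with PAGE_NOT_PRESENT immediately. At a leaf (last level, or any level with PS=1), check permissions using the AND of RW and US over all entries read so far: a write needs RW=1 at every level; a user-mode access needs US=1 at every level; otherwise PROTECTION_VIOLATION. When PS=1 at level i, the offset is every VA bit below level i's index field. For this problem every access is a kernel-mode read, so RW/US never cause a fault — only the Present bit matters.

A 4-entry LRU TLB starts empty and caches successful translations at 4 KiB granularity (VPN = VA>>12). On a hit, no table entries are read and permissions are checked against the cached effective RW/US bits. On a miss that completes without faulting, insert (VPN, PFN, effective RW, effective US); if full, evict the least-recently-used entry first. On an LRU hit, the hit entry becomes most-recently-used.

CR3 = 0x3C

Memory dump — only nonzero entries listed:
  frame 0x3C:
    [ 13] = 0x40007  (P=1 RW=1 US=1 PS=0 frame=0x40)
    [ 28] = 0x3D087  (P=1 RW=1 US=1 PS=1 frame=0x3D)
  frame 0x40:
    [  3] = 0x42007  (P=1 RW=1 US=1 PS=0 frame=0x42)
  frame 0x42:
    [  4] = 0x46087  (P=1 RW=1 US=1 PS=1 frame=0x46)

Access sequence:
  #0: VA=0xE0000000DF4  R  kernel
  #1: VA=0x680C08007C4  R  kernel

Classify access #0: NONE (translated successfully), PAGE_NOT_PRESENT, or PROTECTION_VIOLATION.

Trace:
#0 VA=0xE0000000DF4 (r,kernel):
  [0] read 0x3C idx=28: raw=0x3D087 flags P=1 W=1 U=1 S=1
  ✓ 0x3DDF4 (huge @L0)  — 1 lookups
#1 VA=0x680C08007C4 (r,kernel):
  [0] read 0x3C idx=13: raw=0x40007 flags P=1 W=1 U=1 S=0
  [1] read 0x40 idx=3: raw=0x42007 flags P=1 W=1 U=1 S=0
  [2] read 0x42 idx=4: raw=0x46087 flags P=1 W=1 U=1 S=1
  ✓ 0x467C4 (huge @L2)  — 3 lookups

Access #0 fault: NONE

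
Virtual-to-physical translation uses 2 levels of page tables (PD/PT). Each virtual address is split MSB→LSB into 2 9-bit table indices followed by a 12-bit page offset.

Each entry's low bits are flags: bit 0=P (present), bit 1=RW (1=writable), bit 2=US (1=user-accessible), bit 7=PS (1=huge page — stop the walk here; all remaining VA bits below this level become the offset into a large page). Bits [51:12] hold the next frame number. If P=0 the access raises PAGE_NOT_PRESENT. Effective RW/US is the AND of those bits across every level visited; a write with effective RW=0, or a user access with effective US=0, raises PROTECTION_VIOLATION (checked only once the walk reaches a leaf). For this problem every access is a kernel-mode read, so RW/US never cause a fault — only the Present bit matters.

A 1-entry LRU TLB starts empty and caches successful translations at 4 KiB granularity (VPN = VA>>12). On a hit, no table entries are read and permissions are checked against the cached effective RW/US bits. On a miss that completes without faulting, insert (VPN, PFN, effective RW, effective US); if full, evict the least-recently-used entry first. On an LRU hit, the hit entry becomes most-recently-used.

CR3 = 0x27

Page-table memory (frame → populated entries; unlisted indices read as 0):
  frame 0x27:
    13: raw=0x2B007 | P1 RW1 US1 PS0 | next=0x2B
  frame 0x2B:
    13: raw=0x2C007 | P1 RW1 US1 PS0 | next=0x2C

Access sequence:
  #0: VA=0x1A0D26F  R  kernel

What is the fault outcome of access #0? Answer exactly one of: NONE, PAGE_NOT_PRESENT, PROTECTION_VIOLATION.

Trace:
#0 VA=0x1A0D26F (r,kernel):
  lvl0: tbl 0x27, slot 13 ⇒ 0x2B007 (P1/RW1/US1/PS0)
  lvl1: tbl 0x2B, slot 13 ⇒ 0x2C007 (P1/RW1/US1/PS0)
  → PA=0x2C26F  (2 entries read)

Access #0 fault: NONE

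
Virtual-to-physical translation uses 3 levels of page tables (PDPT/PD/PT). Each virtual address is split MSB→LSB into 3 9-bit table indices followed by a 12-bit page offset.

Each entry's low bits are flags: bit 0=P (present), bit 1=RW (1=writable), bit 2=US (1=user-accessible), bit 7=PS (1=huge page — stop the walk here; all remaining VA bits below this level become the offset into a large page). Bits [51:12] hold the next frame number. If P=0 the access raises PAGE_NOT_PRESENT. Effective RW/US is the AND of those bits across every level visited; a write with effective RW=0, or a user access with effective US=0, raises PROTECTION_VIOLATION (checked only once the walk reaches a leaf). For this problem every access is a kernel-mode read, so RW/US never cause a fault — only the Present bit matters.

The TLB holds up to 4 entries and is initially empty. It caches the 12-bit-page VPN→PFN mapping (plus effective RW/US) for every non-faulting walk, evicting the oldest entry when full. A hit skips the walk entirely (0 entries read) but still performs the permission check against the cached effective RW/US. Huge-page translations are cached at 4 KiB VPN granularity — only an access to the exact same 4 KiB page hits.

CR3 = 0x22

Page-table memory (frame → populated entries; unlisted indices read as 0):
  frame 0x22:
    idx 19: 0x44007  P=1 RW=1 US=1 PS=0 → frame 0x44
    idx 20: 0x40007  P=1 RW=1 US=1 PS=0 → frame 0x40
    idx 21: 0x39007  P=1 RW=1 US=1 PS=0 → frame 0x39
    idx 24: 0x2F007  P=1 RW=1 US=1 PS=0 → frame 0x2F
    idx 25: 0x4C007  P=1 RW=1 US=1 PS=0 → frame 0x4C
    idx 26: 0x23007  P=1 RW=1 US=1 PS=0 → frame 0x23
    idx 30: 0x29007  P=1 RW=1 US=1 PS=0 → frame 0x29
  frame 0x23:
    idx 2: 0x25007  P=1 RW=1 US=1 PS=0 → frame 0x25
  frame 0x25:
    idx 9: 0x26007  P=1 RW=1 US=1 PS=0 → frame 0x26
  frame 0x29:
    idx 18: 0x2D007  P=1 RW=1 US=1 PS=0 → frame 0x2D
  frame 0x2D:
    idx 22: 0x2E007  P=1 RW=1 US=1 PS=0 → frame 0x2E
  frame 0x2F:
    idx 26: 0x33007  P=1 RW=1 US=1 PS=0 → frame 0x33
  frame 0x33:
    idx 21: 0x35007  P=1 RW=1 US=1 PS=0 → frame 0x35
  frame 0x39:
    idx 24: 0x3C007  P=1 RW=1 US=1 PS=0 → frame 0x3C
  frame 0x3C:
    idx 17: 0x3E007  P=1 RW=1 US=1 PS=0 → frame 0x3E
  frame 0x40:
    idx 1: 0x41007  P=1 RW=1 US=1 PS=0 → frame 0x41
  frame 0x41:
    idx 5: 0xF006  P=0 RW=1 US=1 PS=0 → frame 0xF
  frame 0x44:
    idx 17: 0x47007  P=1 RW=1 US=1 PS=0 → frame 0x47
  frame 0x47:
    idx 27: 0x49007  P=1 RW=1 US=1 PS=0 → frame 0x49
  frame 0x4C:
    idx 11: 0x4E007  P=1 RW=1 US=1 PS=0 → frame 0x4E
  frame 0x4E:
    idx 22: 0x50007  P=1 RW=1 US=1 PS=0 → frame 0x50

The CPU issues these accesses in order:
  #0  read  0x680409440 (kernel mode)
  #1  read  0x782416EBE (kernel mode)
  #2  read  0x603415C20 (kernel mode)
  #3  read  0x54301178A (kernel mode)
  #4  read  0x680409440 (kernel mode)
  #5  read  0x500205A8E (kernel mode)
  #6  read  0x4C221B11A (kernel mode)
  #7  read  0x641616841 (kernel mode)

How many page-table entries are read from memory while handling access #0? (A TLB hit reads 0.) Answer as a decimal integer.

Walk each access:
#0 VA=0x680409440 (r,kernel):
  [0] read 0x22 idx=26: raw=0x23007 flags P=1 W=1 U=1 S=0
  [1] read 0x23 idx=2: raw=0x25007 flags P=1 W=1 U=1 S=0
  [2] read 0x25 idx=9: raw=0x26007 flags P=1 W=1 U=1 S=0
  ✓ 0x26440  — 3 lookups
#1 VA=0x782416EBE (r,kernel):
  [0] read 0x22 idx=30: raw=0x29007 flags P=1 W=1 U=1 S=0
  [1] read 0x29 idx=18: raw=0x2D007 flags P=1 W=1 U=1 S=0
  [2] read 0x2D idx=22: raw=0x2E007 flags P=1 W=1 U=1 S=0
  ✓ 0x2EEBE  — 3 lookups
#2 VA=0x603415C20 (r,kernel):
  [0] read 0x22 idx=24: raw=0x2F007 flags P=1 W=1 U=1 S=0
  [1] read 0x2F idx=26: raw=0x33007 flags P=1 W=1 U=1 S=0
  [2] read 0x33 idx=21: raw=0x35007 flags P=1 W=1 U=1 S=0
  ✓ 0x35C20  — 3 lookups
#3 VA=0x54301178A (r,kernel):
  [0] read 0x22 idx=21: raw=0x39007 flags P=1 W=1 U=1 S=0
  [1] read 0x39 idx=24: raw=0x3C007 flags P=1 W=1 U=1 S=0
  [2] read 0x3C idx=17: raw=0x3E007 flags P=1 W=1 U=1 S=0
  ✓ 0x3E78A  — 3 lookups
#4 VA=0x680409440 (r,kernel):
  TLB hit vpn=0x680409 → PA=0x26440
#5 VA=0x500205A8E (r,kernel):
  [0] read 0x22 idx=20: raw=0x40007 flags P=1 W=1 U=1 S=0
  [1] read 0x40 idx=1: raw=0x41007 flags P=1 W=1 U=1 S=0
  [2] read 0x41 idx=5: raw=0xF006 flags P=0 W=1 U=1 S=0
  ✗ PAGE_NOT_PRESENT  [3 reads]
#6 VA=0x4C221B11A (r,kernel):
  [0] read 0x22 idx=19: raw=0x44007 flags P=1 W=1 U=1 S=0
  [1] read 0x44 idx=17: raw=0x47007 flags P=1 W=1 U=1 S=0
  [2] read 0x47 idx=27: raw=0x49007 flags P=1 W=1 U=1 S=0
  ✓ 0x4911A  — 3 lookups
#7 VA=0x641616841 (r,kernel):
  [0] read 0x22 idx=25: raw=0x4C007 flags P=1 W=1 U=1 S=0
  [1] read 0x4C idx=11: raw=0x4E007 flags P=1 W=1 U=1 S=0
  [2] read 0x4E idx=22: raw=0x50007 flags P=1 W=1 U=1 S=0
  ✓ 0x50841  — 3 lookups

Entries read for #0: 3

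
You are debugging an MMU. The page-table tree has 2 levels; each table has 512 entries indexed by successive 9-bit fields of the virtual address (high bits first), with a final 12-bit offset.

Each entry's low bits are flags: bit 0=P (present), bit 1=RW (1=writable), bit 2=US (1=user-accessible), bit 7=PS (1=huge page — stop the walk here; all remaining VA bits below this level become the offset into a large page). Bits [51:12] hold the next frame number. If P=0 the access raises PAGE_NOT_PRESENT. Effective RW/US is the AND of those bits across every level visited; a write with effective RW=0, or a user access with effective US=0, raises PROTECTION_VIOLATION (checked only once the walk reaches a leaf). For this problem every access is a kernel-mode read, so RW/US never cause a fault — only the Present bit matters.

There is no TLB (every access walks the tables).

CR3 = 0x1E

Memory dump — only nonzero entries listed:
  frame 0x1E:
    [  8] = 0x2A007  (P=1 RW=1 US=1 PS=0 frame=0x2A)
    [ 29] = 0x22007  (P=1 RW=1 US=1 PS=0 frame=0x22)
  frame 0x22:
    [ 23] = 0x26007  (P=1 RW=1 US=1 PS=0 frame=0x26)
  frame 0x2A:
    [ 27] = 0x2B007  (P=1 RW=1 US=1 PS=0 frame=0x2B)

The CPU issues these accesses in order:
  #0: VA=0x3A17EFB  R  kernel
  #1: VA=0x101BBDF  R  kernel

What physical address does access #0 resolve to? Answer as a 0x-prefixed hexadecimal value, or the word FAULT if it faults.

Trace:
#0 VA=0x3A17EFB (r,kernel):
  L0 @0x1E[29] → 0x22007  P=1,RW=1,US=1,PS=0
  L1 @0x22[23] → 0x26007  P=1,RW=1,US=1,PS=0
  ⇒ phys 0x26EFB  [2 reads]
#1 VA=0x101BBDF (r,kernel):
  L0 @0x1E[8] → 0x2A007  P=1,RW=1,US=1,PS=0
  L1 @0x2A[27] → 0x2B007  P=1,RW=1,US=1,PS=0
  ⇒ phys 0x2BBDF  [2 reads]

Access #0 PA: 0x26EFB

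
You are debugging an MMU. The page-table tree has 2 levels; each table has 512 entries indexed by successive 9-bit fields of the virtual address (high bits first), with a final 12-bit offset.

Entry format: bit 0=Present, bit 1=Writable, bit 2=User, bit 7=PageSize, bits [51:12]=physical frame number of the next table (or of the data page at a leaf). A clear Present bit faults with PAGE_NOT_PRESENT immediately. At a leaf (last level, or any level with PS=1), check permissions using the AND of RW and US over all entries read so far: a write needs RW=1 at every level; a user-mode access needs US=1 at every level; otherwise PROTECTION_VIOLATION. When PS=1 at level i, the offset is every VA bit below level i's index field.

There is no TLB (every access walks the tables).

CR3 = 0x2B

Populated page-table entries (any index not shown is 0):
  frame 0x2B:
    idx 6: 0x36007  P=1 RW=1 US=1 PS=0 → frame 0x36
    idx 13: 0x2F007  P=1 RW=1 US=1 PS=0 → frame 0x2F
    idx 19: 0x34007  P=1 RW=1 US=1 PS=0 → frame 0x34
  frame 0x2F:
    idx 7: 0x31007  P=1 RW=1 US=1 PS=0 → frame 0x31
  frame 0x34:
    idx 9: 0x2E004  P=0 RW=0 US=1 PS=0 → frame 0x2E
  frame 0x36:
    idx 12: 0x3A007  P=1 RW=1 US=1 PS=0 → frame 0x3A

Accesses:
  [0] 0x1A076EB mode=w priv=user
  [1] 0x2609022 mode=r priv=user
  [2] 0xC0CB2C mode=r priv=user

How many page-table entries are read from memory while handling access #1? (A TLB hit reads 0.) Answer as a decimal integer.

Per-access translation:
#0 VA=0x1A076EB (w,user):
  [0] read 0x2B idx=13: raw=0x2F007 flags P=1 W=1 U=1 S=0
  [1] read 0x2F idx=7: raw=0x31007 flags P=1 W=1 U=1 S=0
  → PA=0x316EB  (2 entries read)
#1 VA=0x2609022 (r,user):
  [0] read 0x2B idx=19: raw=0x34007 flags P=1 W=1 U=1 S=0
  [1] read 0x34 idx=9: raw=0x2E004 flags P=0 W=0 U=1 S=0
  → PAGE_NOT_PRESENT  (2 entries read)
#2 VA=0xC0CB2C (r,user):
  [0] read 0x2B idx=6: raw=0x36007 flags P=1 W=1 U=1 S=0
  [1] read 0x36 idx=12: raw=0x3A007 flags P=1 W=1 U=1 S=0
  → PA=0x3AB2C  (2 entries read)

Entries read for #1: 2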